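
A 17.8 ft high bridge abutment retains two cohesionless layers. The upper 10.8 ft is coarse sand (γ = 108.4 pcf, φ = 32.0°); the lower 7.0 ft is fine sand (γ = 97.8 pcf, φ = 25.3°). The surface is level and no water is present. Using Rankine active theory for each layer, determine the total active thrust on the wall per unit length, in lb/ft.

K_a1 = tan²(45°−32.0°/2) = 0.3073; K_a2 = tan²(45°−25.3°/2) = 0.4012.
Layer 1: σ at base = K_a1 γ₁ h₁ = 359.7 psf; P₁ = ½×359.7×10.8 = 1942.
Layer 2: σ_v at top = γ₁h₁ = 1171; σ_h top = K_a2×1171 = 469.7; σ_h base = K_a2×(1171+97.8×7.0) = 744.3.
P₂ = ½(469.7+744.3)×7.0 = 4249. Total P_a = 1942+4249 = 6192 lb/ft.

6190 lb/ft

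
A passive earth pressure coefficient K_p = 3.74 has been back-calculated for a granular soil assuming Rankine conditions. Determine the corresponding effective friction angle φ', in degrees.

K_p = (1+sin φ)/(1−sin φ) ⇒ sin φ = (K_p − 1)/(K_p + 1) = 0.5781.
φ = arcsin(0.5781) = 35.31°.

35.3°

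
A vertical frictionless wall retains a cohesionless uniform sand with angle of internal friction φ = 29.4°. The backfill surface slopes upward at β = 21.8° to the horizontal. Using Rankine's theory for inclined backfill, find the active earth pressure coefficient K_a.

K_a = cos β · (cos β − √(cos²β − cos²φ)) / (cos β + √(cos²β − cos²φ)).
cos β = 0.9285, cos φ = 0.8712, √(cos²β − cos²φ) = 0.3210.
K_a = 0.9285 × (0.9285 − 0.3210)/(0.9285 + 0.3210) = 0.4514.

0.451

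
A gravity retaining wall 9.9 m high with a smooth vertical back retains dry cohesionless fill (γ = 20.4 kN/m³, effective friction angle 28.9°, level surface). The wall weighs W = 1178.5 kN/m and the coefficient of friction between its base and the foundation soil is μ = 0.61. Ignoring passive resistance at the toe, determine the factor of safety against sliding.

2.06

K_a = tan²(45° − 28.9°/2) = 0.3484.
P_a = ½K_aγH² = 0.5×0.3484×20.4×9.9² = 348.3 kN/m, acting at H/3 = 3.300 m above the base.
FS_sliding = μW / P_a = 0.61×1178.5 / 348.3 = 2.064.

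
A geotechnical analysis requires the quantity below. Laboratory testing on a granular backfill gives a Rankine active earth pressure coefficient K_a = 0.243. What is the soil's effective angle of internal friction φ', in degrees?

37.5°

K_a = tan²(45° − φ/2) ⇒ 45° − φ/2 = arctan(√0.243) = 26.24°.
φ = 2(45° − 26.24°) = 37.52°.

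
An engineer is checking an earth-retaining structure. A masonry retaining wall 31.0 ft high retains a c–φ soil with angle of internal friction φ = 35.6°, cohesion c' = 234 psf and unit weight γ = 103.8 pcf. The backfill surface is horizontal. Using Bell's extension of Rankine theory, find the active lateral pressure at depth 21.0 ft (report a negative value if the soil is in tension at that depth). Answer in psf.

K_a = (1 − sin φ)/(1 + sin φ) = 0.2641.
σ_a = K_a γ z − 2c√K_a = 0.2641×103.8×21.0 − 2×234×0.5139 = 335.2 psf.

335 psf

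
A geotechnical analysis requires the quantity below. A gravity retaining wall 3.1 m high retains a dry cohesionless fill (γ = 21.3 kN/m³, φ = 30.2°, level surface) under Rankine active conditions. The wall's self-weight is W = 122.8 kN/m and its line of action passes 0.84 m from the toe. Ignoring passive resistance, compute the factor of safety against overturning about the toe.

2.95

K_a = tan²(45° − 30.2°/2) = 0.3307.
P_a = ½K_aγH² = 0.5×0.3307×21.3×3.1² = 33.84 kN/m, acting at H/3 = 1.033 m above the base.
Overturning moment M_o = P_a × H/3 = 33.84 × 1.033 = 34.97.
Resisting moment M_r = W × 0.84 = 122.8 × 0.84 = 103.2.
FS_overturning = M_r/M_o = 103.2/34.97 = 2.950.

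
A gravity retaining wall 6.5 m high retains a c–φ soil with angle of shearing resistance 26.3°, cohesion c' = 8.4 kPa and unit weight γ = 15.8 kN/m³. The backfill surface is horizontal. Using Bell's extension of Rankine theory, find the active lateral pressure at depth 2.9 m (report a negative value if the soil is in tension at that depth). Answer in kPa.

K_a = (1 − sin φ)/(1 + sin φ) = 0.3859.
σ_a = K_a γ z − 2c√K_a = 0.3859×15.8×2.9 − 2×8.4×0.6212 = 7.247 kPa.

7.25 kPa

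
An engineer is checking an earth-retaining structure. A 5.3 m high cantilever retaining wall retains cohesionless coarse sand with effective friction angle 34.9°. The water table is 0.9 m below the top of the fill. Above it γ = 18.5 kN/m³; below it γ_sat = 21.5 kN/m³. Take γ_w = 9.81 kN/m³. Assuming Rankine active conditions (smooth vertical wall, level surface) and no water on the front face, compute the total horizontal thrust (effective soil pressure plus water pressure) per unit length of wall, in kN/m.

K_a = tan²(45° − φ/2) = 0.2721.
γ' = 21.5 − 9.81 = 11.69 kN/m³. Depth below WT = 4.4 m.
σ'_h at WT = K_a γ d_w = 4.531 kPa; at base = 4.531 + K_a γ' × 4.4 = 18.53 kPa.
P₁ (0–0.9 m) = ½×4.531×0.9 = 2.039. P₂ (0.9–5.3 m) = ½(4.531+18.53)×4.4 = 50.73.
P_w = ½ γ_w h₂² = 0.5×9.81×4.4² = 94.96. Total = 2.039+50.73+94.96 = 147.7 kN/m.

148 kN/m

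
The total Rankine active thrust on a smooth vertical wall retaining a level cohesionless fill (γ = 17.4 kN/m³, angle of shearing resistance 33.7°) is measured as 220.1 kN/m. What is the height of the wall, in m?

K_a = 0.2863. P_a = ½ K_a γ H² ⇒ H = √(2P_a/(K_a γ)).
H = √(2×220.1/(0.2863×17.4)) = 9.400 m.

9.40 m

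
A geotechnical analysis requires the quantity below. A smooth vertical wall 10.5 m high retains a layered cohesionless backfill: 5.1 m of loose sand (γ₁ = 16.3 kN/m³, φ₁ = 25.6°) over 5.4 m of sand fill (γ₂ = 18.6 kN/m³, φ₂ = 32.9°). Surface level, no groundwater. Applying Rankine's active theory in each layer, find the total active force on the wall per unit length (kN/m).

K_a1 = tan²(45°−25.6°/2) = 0.3966; K_a2 = tan²(45°−32.9°/2) = 0.2960.
Layer 1: σ at base = K_a1 γ₁ h₁ = 32.97 kPa; P₁ = ½×32.97×5.1 = 84.06.
Layer 2: σ_v at top = γ₁h₁ = 83.13; σ_h top = K_a2×83.13 = 24.61; σ_h base = K_a2×(83.13+18.6×5.4) = 54.34.
P₂ = ½(24.61+54.34)×5.4 = 213.2. Total P_a = 84.06+213.2 = 297.2 kN/m.

297 kN/m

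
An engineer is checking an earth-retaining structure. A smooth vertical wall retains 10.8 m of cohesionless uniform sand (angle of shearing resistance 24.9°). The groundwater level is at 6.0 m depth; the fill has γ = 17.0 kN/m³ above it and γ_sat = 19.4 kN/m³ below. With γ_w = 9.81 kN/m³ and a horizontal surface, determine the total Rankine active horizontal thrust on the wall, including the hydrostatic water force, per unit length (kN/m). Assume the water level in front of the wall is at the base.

K_a = tan²(45° − φ/2) = 0.4074.
γ' = 19.4 − 9.81 = 9.590 kN/m³. Depth below WT = 4.8 m.
σ'_h at WT = K_a γ d_w = 41.56 kPa; at base = 41.56 + K_a γ' × 4.8 = 60.31 kPa.
P₁ (0–6.0 m) = ½×41.56×6.0 = 124.7. P₂ (6.0–10.8 m) = ½(41.56+60.31)×4.8 = 244.5.
P_w = ½ γ_w h₂² = 0.5×9.81×4.8² = 113.0. Total = 124.7+244.5+113.0 = 482.2 kN/m.

482 kN/m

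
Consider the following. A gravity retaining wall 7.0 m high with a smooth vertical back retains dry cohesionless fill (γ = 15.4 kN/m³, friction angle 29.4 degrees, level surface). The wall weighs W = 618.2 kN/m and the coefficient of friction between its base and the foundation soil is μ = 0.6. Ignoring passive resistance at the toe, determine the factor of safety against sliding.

K_a = tan²(45° − 29.4°/2) = 0.3415.
P_a = ½K_aγH² = 0.5×0.3415×15.4×7.0² = 128.8 kN/m, acting at H/3 = 2.333 m above the base.
FS_sliding = μW / P_a = 0.6×618.2 / 128.8 = 2.879.

2.88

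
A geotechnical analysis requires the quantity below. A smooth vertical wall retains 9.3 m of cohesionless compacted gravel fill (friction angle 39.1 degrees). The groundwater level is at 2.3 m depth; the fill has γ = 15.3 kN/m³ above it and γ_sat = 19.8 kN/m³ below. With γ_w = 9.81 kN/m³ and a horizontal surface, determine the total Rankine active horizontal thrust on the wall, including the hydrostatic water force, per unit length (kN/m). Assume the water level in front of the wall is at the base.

361 kN/m

K_a = tan²(45° − φ/2) = 0.2265.
γ' = 19.8 − 9.81 = 9.990 kN/m³. Depth below WT = 7.0 m.
σ'_h at WT = K_a γ d_w = 7.970 kPa; at base = 7.970 + K_a γ' × 7.0 = 23.81 kPa.
P₁ (0–2.3 m) = ½×7.970×2.3 = 9.166. P₂ (2.3–9.3 m) = ½(7.970+23.81)×7.0 = 111.2.
P_w = ½ γ_w h₂² = 0.5×9.81×7.0² = 240.3. Total = 9.166+111.2+240.3 = 360.7 kN/m.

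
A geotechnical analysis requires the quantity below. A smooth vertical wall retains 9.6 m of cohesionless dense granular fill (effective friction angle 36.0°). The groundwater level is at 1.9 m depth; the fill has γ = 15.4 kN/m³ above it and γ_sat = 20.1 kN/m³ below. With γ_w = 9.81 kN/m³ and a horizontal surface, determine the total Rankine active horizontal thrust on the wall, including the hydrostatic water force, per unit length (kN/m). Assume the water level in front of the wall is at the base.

436 kN/m

K_a = tan²(45° − φ/2) = 0.2596.
γ' = 20.1 − 9.81 = 10.29 kN/m³. Depth below WT = 7.7 m.
σ'_h at WT = K_a γ d_w = 7.596 kPa; at base = 7.596 + K_a γ' × 7.7 = 28.17 kPa.
P₁ (0–1.9 m) = ½×7.596×1.9 = 7.217. P₂ (1.9–9.6 m) = ½(7.596+28.17)×7.7 = 137.7.
P_w = ½ γ_w h₂² = 0.5×9.81×7.7² = 290.8. Total = 7.217+137.7+290.8 = 435.7 kN/m.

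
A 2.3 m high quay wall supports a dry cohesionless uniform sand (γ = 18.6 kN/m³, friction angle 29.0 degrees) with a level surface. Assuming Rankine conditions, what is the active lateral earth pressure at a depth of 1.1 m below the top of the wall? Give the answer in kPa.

K_a = (1 − sin φ)/(1 + sin φ) = 0.3470.
σ_h = K_a γ z = 0.3470 × 18.6 × 1.1 = 7.099 kPa.

7.10 kPa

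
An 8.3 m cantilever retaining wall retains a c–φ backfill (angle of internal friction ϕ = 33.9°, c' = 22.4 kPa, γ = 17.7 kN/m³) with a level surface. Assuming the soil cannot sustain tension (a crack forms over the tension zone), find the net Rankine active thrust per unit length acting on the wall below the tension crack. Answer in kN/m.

31.7 kN/m

K_a = 0.2839; √K_a = 0.5328.
Tension-crack depth z_c = 2c/(γ√K_a) = 2×22.4/(17.7×0.5328) = 4.750 m.
σ_a at base = K_a γ H − 2c√K_a = 0.2839×17.7×8.3 − 2×22.4×0.5328 = 17.84 kPa.
P_a = ½ × 17.84 × (H − z_c) = 0.5×17.84×3.550 = 31.66 kN/m.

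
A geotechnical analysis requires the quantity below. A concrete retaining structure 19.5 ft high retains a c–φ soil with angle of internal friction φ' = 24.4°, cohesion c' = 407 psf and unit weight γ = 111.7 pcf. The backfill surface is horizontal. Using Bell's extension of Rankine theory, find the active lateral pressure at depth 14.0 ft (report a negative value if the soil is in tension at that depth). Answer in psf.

125 psf

K_a = (1 − sin φ)/(1 + sin φ) = 0.4153.
σ_a = K_a γ z − 2c√K_a = 0.4153×111.7×14.0 − 2×407×0.6445 = 124.9 psf.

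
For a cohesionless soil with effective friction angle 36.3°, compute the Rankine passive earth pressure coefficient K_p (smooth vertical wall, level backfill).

3.90

K_p = (1 + sin φ)/(1 − sin φ) = tan²(45° + 36.3°/2) = 3.902.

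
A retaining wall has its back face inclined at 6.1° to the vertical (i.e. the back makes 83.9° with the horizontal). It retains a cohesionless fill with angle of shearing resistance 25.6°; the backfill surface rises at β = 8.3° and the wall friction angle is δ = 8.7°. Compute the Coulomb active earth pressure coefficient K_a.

0.463

K_a = sin²(α+φ) / [sin²α · sin(α−δ) · (1 + √{sin(φ+δ)sin(φ−β) / (sin(α−δ)sin(α+β))})²].
With α = 83.9°, φ = 25.6°, δ = 8.7°, β = 8.3°: K_a = 0.4633.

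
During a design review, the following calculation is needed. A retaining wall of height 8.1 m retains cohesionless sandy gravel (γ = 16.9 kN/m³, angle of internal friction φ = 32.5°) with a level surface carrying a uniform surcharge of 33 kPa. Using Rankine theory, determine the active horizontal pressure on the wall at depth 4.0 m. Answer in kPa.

K_a = (1 − sin φ)/(1 + sin φ) = 0.3010.
σ_v = γz + q = 16.9 × 4.0 + 33 = 100.6 kPa.
σ_h = K_a σ_v = 0.3010 × 100.6 = 30.28 kPa.

30.3 kPa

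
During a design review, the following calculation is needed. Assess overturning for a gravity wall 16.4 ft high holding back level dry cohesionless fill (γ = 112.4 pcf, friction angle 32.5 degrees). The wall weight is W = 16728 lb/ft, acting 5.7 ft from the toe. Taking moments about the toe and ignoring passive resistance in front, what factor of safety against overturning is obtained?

K_a = tan²(45° − 32.5°/2) = 0.3010.
P_a = ½K_aγH² = 0.5×0.3010×112.4×16.4² = 4550 lb/ft, acting at H/3 = 5.467 ft above the base.
Overturning moment M_o = P_a × H/3 = 4550 × 5.467 = 24870.
Resisting moment M_r = W × 5.7 = 16728 × 5.7 = 95350.
FS_overturning = M_r/M_o = 95350/24870 = 3.834.

3.83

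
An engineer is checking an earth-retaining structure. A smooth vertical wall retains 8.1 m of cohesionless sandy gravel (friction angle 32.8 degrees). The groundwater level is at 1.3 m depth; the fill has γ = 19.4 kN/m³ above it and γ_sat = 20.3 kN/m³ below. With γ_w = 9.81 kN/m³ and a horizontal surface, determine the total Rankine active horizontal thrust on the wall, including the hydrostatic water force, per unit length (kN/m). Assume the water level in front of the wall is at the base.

355 kN/m

K_a = tan²(45° − φ/2) = 0.2973.
γ' = 20.3 − 9.81 = 10.49 kN/m³. Depth below WT = 6.8 m.
σ'_h at WT = K_a γ d_w = 7.497 kPa; at base = 7.497 + K_a γ' × 6.8 = 28.70 kPa.
P₁ (0–1.3 m) = ½×7.497×1.3 = 4.873. P₂ (1.3–8.1 m) = ½(7.497+28.70)×6.8 = 123.1.
P_w = ½ γ_w h₂² = 0.5×9.81×6.8² = 226.8. Total = 4.873+123.1+226.8 = 354.8 kN/m.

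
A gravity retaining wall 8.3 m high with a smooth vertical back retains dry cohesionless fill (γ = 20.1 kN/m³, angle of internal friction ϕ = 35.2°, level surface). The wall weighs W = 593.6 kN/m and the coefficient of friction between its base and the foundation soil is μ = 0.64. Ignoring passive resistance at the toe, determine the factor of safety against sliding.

K_a = tan²(45° − 35.2°/2) = 0.2687.
P_a = ½K_aγH² = 0.5×0.2687×20.1×8.3² = 186.0 kN/m, acting at H/3 = 2.767 m above the base.
FS_sliding = μW / P_a = 0.64×593.6 / 186.0 = 2.042.

2.04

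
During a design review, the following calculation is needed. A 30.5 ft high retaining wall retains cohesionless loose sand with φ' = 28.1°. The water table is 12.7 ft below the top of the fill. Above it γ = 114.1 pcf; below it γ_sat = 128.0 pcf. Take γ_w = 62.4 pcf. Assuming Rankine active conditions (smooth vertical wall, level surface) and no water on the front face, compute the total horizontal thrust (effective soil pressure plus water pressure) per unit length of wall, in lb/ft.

26200 lb/ft

K_a = tan²(45° − φ/2) = 0.3596.
γ' = 128.0 − 62.4 = 65.60 pcf. Depth below WT = 17.8 ft.
σ'_h at WT = K_a γ d_w = 521.1 psf; at base = 521.1 + K_a γ' × 17.8 = 941.0 psf.
P₁ (0–12.7 ft) = ½×521.1×12.7 = 3309. P₂ (12.7–30.5 ft) = ½(521.1+941.0)×17.8 = 13010.
P_w = ½ γ_w h₂² = 0.5×62.4×17.8² = 9885. Total = 3309+13010+9885 = 26210 lb/ft.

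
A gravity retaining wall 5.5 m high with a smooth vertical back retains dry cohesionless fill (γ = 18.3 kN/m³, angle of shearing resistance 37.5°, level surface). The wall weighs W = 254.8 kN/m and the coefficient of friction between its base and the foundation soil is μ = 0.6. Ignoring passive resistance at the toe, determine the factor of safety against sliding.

2.27

K_a = tan²(45° − 37.5°/2) = 0.2432.
P_a = ½K_aγH² = 0.5×0.2432×18.3×5.5² = 67.31 kN/m, acting at H/3 = 1.833 m above the base.
FS_sliding = μW / P_a = 0.6×254.8 / 67.31 = 2.271.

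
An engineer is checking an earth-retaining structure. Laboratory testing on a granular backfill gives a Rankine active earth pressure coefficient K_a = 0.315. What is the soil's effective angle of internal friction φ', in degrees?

31.4°

K_a = tan²(45° − φ/2) ⇒ 45° − φ/2 = arctan(√0.315) = 29.30°.
φ = 2(45° − 29.30°) = 31.39°.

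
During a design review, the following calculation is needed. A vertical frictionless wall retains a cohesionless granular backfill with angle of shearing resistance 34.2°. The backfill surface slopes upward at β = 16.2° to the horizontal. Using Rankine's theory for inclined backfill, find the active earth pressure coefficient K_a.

0.313

K_a = cos β · (cos β − √(cos²β − cos²φ)) / (cos β + √(cos²β − cos²φ)).
cos β = 0.9603, cos φ = 0.8271, √(cos²β − cos²φ) = 0.4880.
K_a = 0.9603 × (0.9603 − 0.4880)/(0.9603 + 0.4880) = 0.3132.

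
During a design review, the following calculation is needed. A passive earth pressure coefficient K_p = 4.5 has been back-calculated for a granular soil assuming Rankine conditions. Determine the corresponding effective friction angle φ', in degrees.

K_p = (1+sin φ)/(1−sin φ) ⇒ sin φ = (K_p − 1)/(K_p + 1) = 0.6364.
φ = arcsin(0.6364) = 39.52°.

39.5°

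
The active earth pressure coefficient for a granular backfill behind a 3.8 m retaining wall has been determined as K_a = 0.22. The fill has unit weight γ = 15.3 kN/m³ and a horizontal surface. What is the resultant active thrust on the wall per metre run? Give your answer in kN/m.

P = ½ K_a γ H² = 0.5 × 0.22 × 15.3 × 3.8² = 24.30 kN/m.

24.3 kN/m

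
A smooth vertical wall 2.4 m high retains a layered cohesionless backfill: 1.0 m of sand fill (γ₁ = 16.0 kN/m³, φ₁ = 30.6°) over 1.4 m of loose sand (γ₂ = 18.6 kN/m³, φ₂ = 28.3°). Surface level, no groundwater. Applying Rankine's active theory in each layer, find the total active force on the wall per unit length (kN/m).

17.1 kN/m

K_a1 = tan²(45°−30.6°/2) = 0.3253; K_a2 = tan²(45°−28.3°/2) = 0.3568.
Layer 1: σ at base = K_a1 γ₁ h₁ = 5.206 kPa; P₁ = ½×5.206×1.0 = 2.603.
Layer 2: σ_v at top = γ₁h₁ = 16.00; σ_h top = K_a2×16.00 = 5.708; σ_h base = K_a2×(16.00+18.6×1.4) = 15.00.
P₂ = ½(5.708+15.00)×1.4 = 14.49. Total P_a = 2.603+14.49 = 17.10 kN/m.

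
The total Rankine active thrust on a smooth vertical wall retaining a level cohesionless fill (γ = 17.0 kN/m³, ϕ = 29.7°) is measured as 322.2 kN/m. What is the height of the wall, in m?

K_a = 0.3374. P_a = ½ K_a γ H² ⇒ H = √(2P_a/(K_a γ)).
H = √(2×322.2/(0.3374×17.0)) = 10.60 m.

10.6 m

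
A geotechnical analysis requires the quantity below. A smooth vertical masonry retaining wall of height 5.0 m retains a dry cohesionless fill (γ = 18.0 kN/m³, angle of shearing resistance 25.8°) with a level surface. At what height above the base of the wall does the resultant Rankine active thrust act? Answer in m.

1.67 m

K_a = 0.3935.
The pressure distribution is triangular, so the resultant acts at H/3 above the base = 5.0/3 = 1.667 m.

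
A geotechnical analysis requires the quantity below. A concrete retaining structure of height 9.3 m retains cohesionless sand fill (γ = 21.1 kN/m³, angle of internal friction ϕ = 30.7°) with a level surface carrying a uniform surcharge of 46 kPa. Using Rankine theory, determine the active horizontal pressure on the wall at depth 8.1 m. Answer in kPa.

K_a = (1 − sin φ)/(1 + sin φ) = 0.3240.
σ_v = γz + q = 21.1 × 8.1 + 46 = 216.9 kPa.
σ_h = K_a σ_v = 0.3240 × 216.9 = 70.28 kPa.

70.3 kPa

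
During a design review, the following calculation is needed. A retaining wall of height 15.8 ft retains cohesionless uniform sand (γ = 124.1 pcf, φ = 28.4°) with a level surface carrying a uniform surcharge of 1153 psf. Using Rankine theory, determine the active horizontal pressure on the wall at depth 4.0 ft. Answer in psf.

586 psf

K_a = (1 − sin φ)/(1 + sin φ) = 0.3554.
σ_v = γz + q = 124.1 × 4.0 + 1153 = 1649 psf.
σ_h = K_a σ_v = 0.3554 × 1649 = 586.1 psf.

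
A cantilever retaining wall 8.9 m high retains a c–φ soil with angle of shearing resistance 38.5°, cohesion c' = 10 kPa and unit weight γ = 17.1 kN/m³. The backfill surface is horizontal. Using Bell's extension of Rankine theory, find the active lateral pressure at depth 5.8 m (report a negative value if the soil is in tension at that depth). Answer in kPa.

13.4 kPa

K_a = (1 − sin φ)/(1 + sin φ) = 0.2327.
σ_a = K_a γ z − 2c√K_a = 0.2327×17.1×5.8 − 2×10×0.4823 = 13.43 kPa.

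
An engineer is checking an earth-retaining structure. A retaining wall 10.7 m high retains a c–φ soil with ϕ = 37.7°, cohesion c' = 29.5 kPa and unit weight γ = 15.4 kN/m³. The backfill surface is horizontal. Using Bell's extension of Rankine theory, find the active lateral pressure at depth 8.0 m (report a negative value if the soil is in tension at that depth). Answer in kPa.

K_a = (1 − sin φ)/(1 + sin φ) = 0.2411.
σ_a = K_a γ z − 2c√K_a = 0.2411×15.4×8.0 − 2×29.5×0.4910 = 0.7308 kPa.

0.731 kPa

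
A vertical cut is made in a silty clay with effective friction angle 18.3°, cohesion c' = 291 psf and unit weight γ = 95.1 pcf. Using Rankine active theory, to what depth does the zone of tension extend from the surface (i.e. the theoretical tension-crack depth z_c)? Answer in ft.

8.47 ft

K_a = tan²(45° − 18.3°/2) = 0.5221; √K_a = 0.7226.
The active pressure is zero where K_a γ z = 2c√K_a, so z_c = 2c/(γ√K_a) = 2×291/(95.1×0.7226) = 8.470 ft.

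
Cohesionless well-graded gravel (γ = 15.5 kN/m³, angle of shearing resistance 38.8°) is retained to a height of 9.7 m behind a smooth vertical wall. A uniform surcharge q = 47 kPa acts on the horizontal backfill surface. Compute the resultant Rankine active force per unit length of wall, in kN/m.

272 kN/m

K_a = tan²(45° − φ/2) = 0.2296.
Soil triangle: ½ K_a γ H² = 0.5×0.2296×15.5×9.7² = 167.4 kN/m.
Surcharge rectangle: K_a q H = 0.2296×47×9.7 = 104.7 kN/m.
Total = 167.4 + 104.7 = 272.0 kN/m.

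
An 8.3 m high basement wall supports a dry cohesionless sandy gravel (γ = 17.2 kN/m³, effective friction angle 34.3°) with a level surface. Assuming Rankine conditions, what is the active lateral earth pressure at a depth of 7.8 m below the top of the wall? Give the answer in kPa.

37.5 kPa

K_a = (1 − sin φ)/(1 + sin φ) = 0.2792.
σ_h = K_a γ z = 0.2792 × 17.2 × 7.8 = 37.45 kPa.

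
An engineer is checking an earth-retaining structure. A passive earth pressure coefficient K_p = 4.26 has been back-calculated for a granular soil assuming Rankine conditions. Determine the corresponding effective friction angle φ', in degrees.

38.3°

K_p = (1+sin φ)/(1−sin φ) ⇒ sin φ = (K_p − 1)/(K_p + 1) = 0.6198.
φ = arcsin(0.6198) = 38.30°.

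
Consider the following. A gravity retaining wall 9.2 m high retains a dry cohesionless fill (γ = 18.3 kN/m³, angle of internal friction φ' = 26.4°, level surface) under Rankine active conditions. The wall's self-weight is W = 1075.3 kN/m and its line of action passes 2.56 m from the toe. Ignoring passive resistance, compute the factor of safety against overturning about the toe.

K_a = tan²(45° − 26.4°/2) = 0.3844.
P_a = ½K_aγH² = 0.5×0.3844×18.3×9.2² = 297.7 kN/m, acting at H/3 = 3.067 m above the base.
Overturning moment M_o = P_a × H/3 = 297.7 × 3.067 = 913.0.
Resisting moment M_r = W × 2.56 = 1075.3 × 2.56 = 2753.
FS_overturning = M_r/M_o = 2753/913.0 = 3.015.

3.01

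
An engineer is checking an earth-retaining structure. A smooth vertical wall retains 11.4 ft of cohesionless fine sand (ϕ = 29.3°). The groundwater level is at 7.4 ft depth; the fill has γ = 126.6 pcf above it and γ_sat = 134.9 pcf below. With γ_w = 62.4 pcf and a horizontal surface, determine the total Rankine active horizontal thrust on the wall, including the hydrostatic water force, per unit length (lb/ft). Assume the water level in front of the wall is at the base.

K_a = tan²(45° − φ/2) = 0.3428.
γ' = 134.9 − 62.4 = 72.50 pcf. Depth below WT = 4.0 ft.
σ'_h at WT = K_a γ d_w = 321.2 psf; at base = 321.2 + K_a γ' × 4.0 = 420.6 psf.
P₁ (0–7.4 ft) = ½×321.2×7.4 = 1188. P₂ (7.4–11.4 ft) = ½(321.2+420.6)×4.0 = 1484.
P_w = ½ γ_w h₂² = 0.5×62.4×4.0² = 499.2. Total = 1188+1484+499.2 = 3171 lb/ft.

3170 lb/ft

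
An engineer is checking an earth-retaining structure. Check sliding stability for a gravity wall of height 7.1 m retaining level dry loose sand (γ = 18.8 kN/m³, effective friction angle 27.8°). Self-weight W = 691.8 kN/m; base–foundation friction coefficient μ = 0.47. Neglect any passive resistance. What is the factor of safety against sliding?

1.89

K_a = tan²(45° − 27.8°/2) = 0.3639.
P_a = ½K_aγH² = 0.5×0.3639×18.8×7.1² = 172.4 kN/m, acting at H/3 = 2.367 m above the base.
FS_sliding = μW / P_a = 0.47×691.8 / 172.4 = 1.886.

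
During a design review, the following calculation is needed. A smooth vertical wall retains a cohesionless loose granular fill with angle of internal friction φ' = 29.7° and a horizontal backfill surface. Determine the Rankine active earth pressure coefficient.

0.337

K_a = tan²(45° − φ/2) = tan²(30.15°) = 0.3374.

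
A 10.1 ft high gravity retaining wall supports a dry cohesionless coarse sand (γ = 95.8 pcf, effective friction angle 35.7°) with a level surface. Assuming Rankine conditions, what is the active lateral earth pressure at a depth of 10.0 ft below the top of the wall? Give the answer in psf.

K_a = (1 − sin φ)/(1 + sin φ) = 0.2630.
σ_h = K_a γ z = 0.2630 × 95.8 × 10.0 = 251.9 psf.

252 psf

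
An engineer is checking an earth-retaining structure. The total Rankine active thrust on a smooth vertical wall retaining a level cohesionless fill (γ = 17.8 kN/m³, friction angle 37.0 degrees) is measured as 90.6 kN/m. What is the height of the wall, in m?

K_a = 0.2486. P_a = ½ K_a γ H² ⇒ H = √(2P_a/(K_a γ)).
H = √(2×90.6/(0.2486×17.8)) = 6.399 m.

6.40 m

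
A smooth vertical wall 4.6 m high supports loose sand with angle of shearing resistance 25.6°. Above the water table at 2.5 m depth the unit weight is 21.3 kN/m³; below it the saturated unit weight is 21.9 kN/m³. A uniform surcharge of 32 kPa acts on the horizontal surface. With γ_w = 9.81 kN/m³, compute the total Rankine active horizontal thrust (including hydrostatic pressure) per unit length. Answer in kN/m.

161 kN/m

K_a = tan²(45° − φ/2) = 0.3966.
γ' = 21.9 − 9.81 = 12.09 kN/m³. h₂ = H − d_w = 2.1 m.
σ'_h: at surface K_a·q = 12.69; at WT K_a(q+γd_w) = 33.81; at base K_a(q+γd_w+γ'h₂) = 43.88 kPa.
P₁ = ½(12.69+33.81)×2.5 = 58.12; P₂ = ½(33.81+43.88)×2.1 = 81.57; P_w = ½γ_w h₂² = 21.63.
Total = 58.12+81.57+21.63 = 161.3 kN/m.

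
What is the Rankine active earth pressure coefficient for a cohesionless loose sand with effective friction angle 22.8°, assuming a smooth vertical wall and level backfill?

K_a = (1 − sin φ)/(1 + sin φ) = (1 − sin 22.8°)/(1 + sin 22.8°) = 0.4414.

0.441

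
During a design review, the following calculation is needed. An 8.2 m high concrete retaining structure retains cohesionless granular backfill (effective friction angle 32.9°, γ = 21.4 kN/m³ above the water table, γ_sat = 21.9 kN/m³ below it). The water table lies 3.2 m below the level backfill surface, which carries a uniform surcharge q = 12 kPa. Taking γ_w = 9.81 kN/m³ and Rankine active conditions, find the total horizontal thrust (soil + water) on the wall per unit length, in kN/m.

330 kN/m

K_a = tan²(45° − φ/2) = 0.2960.
γ' = 21.9 − 9.81 = 12.09 kN/m³. h₂ = H − d_w = 5.0 m.
σ'_h: at surface K_a·q = 3.552; at WT K_a(q+γd_w) = 23.82; at base K_a(q+γd_w+γ'h₂) = 41.72 kPa.
P₁ = ½(3.552+23.82)×3.2 = 43.80; P₂ = ½(23.82+41.72)×5.0 = 163.9; P_w = ½γ_w h₂² = 122.6.
Total = 43.80+163.9+122.6 = 330.3 kN/m.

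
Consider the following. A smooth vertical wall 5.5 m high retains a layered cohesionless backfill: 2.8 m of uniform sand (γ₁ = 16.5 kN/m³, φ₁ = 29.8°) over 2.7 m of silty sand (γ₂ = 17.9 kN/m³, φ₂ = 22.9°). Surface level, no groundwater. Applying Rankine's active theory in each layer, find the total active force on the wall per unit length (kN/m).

105 kN/m

K_a1 = tan²(45°−29.8°/2) = 0.3360; K_a2 = tan²(45°−22.9°/2) = 0.4398.
Layer 1: σ at base = K_a1 γ₁ h₁ = 15.52 kPa; P₁ = ½×15.52×2.8 = 21.73.
Layer 2: σ_v at top = γ₁h₁ = 46.20; σ_h top = K_a2×46.20 = 20.32; σ_h base = K_a2×(46.20+17.9×2.7) = 41.57.
P₂ = ½(20.32+41.57)×2.7 = 83.55. Total P_a = 21.73+83.55 = 105.3 kN/m.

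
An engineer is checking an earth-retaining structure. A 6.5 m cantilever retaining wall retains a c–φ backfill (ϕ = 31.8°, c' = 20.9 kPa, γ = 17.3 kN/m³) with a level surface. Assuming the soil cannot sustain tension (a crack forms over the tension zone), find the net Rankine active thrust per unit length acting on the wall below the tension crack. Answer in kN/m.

12.5 kN/m

K_a = 0.3098; √K_a = 0.5566.
Tension-crack depth z_c = 2c/(γ√K_a) = 2×20.9/(17.3×0.5566) = 4.341 m.
σ_a at base = K_a γ H − 2c√K_a = 0.3098×17.3×6.5 − 2×20.9×0.5566 = 11.57 kPa.
P_a = ½ × 11.57 × (H − z_c) = 0.5×11.57×2.159 = 12.49 kN/m.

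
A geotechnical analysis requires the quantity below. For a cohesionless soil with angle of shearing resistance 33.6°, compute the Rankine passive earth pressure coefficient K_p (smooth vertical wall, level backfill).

3.48

K_p = (1 + sin φ)/(1 − sin φ) = tan²(45° + 33.6°/2) = 3.478.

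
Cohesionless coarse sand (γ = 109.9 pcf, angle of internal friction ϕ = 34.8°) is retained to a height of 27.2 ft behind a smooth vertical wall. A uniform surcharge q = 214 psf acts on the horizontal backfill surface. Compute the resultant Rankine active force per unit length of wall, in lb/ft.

K_a = tan²(45° − φ/2) = 0.2733.
Soil triangle: ½ K_a γ H² = 0.5×0.2733×109.9×27.2² = 11110 lb/ft.
Surcharge rectangle: K_a q H = 0.2733×214×27.2 = 1591 lb/ft.
Total = 11110 + 1591 = 12700 lb/ft.

12700 lb/ft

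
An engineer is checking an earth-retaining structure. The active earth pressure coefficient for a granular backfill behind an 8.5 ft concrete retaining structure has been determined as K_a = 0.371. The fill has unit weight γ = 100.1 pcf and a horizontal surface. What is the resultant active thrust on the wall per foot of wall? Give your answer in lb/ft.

1340 lb/ft

P = ½ K_a γ H² = 0.5 × 0.371 × 100.1 × 8.5² = 1342 lb/ft.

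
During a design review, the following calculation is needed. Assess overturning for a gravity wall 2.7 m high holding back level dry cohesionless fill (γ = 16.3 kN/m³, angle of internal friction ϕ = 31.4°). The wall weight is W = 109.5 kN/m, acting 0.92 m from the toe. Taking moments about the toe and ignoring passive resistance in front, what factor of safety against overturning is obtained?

K_a = tan²(45° − 31.4°/2) = 0.3149.
P_a = ½K_aγH² = 0.5×0.3149×16.3×2.7² = 18.71 kN/m, acting at H/3 = 0.9000 m above the base.
Overturning moment M_o = P_a × H/3 = 18.71 × 0.9000 = 16.84.
Resisting moment M_r = W × 0.92 = 109.5 × 0.92 = 100.7.
FS_overturning = M_r/M_o = 100.7/16.84 = 5.982.

5.98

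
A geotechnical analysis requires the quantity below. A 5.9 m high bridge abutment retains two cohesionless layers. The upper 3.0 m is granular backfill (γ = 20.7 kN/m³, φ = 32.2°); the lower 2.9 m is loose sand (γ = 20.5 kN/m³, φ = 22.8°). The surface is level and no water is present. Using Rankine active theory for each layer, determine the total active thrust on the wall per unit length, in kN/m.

K_a1 = tan²(45°−32.2°/2) = 0.3047; K_a2 = tan²(45°−22.8°/2) = 0.4414.
Layer 1: σ at base = K_a1 γ₁ h₁ = 18.92 kPa; P₁ = ½×18.92×3.0 = 28.39.
Layer 2: σ_v at top = γ₁h₁ = 62.10; σ_h top = K_a2×62.10 = 27.41; σ_h base = K_a2×(62.10+20.5×2.9) = 53.66.
P₂ = ½(27.41+53.66)×2.9 = 117.5. Total P_a = 28.39+117.5 = 145.9 kN/m.

146 kN/m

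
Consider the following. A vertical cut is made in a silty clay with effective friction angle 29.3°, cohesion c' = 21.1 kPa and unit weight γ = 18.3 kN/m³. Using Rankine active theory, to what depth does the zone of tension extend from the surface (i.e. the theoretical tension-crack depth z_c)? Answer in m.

3.94 m

K_a = tan²(45° − 29.3°/2) = 0.3428; √K_a = 0.5855.
The active pressure is zero where K_a γ z = 2c√K_a, so z_c = 2c/(γ√K_a) = 2×21.1/(18.3×0.5855) = 3.938 m.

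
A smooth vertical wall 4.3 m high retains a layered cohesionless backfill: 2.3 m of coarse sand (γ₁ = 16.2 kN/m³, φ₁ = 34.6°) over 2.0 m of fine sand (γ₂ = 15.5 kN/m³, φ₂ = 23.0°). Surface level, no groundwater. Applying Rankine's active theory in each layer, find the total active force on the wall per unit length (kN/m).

K_a1 = tan²(45°−34.6°/2) = 0.2756; K_a2 = tan²(45°−23.0°/2) = 0.4381.
Layer 1: σ at base = K_a1 γ₁ h₁ = 10.27 kPa; P₁ = ½×10.27×2.3 = 11.81.
Layer 2: σ_v at top = γ₁h₁ = 37.26; σ_h top = K_a2×37.26 = 16.32; σ_h base = K_a2×(37.26+15.5×2.0) = 29.90.
P₂ = ½(16.32+29.90)×2.0 = 46.23. Total P_a = 11.81+46.23 = 58.04 kN/m.

58.0 kN/m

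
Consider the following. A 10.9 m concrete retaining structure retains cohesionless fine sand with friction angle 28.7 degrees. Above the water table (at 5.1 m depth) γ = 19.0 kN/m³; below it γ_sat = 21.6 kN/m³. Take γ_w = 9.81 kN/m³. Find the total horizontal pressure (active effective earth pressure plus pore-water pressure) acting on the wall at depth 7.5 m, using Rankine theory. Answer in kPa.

K_a = (1 − sin φ)/(1 + sin φ) = 0.3511.
γ' = 21.6 − 9.81 = 11.79 kN/m³.
Effective vertical stress at 7.5 m: σ'_v = 19.0×5.1 + 11.79×2.40 = 125.2 kPa.
σ'_h = K_a σ'_v = 0.3511 × 125.2 = 43.96 kPa; u = γ_w × 2.40 = 23.54 kPa.
Total σ_h = 43.96 + 23.54 = 67.51 kPa.

67.5 kPa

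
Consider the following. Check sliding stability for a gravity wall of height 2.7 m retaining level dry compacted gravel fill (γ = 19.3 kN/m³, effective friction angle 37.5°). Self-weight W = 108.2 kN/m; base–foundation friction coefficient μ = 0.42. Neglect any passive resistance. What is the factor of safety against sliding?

2.66

K_a = tan²(45° − 37.5°/2) = 0.2432.
P_a = ½K_aγH² = 0.5×0.2432×19.3×2.7² = 17.11 kN/m, acting at H/3 = 0.9000 m above the base.
FS_sliding = μW / P_a = 0.42×108.2 / 17.11 = 2.656.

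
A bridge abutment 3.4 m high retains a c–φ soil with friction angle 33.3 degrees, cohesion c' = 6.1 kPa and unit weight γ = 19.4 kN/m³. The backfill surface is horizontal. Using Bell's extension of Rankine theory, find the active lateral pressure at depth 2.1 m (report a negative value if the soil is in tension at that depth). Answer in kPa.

5.28 kPa

K_a = (1 − sin φ)/(1 + sin φ) = 0.2911.
σ_a = K_a γ z − 2c√K_a = 0.2911×19.4×2.1 − 2×6.1×0.5396 = 5.278 kPa.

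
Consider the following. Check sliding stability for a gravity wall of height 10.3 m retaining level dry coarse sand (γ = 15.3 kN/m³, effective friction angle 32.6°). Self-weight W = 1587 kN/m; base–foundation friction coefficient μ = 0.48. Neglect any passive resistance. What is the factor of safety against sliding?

K_a = tan²(45° − 32.6°/2) = 0.2997.
P_a = ½K_aγH² = 0.5×0.2997×15.3×10.3² = 243.3 kN/m, acting at H/3 = 3.433 m above the base.
FS_sliding = μW / P_a = 0.48×1587 / 243.3 = 3.131.

3.13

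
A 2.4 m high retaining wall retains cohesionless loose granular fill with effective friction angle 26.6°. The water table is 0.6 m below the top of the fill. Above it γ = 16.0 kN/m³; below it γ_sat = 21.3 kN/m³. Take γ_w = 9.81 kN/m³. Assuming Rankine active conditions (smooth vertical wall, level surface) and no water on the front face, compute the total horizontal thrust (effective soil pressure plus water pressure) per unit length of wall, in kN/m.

K_a = tan²(45° − φ/2) = 0.3814.
γ' = 21.3 − 9.81 = 11.49 kN/m³. Depth below WT = 1.8 m.
σ'_h at WT = K_a γ d_w = 3.662 kPa; at base = 3.662 + K_a γ' × 1.8 = 11.55 kPa.
P₁ (0–0.6 m) = ½×3.662×0.6 = 1.099. P₂ (0.6–2.4 m) = ½(3.662+11.55)×1.8 = 13.69.
P_w = ½ γ_w h₂² = 0.5×9.81×1.8² = 15.89. Total = 1.099+13.69+15.89 = 30.68 kN/m.

30.7 kN/m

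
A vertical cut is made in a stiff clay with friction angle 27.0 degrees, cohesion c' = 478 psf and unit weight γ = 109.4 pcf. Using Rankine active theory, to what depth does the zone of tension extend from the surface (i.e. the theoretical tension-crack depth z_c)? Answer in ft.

K_a = tan²(45° − 27.0°/2) = 0.3755; √K_a = 0.6128.
The active pressure is zero where K_a γ z = 2c√K_a, so z_c = 2c/(γ√K_a) = 2×478/(109.4×0.6128) = 14.26 ft.

14.3 ft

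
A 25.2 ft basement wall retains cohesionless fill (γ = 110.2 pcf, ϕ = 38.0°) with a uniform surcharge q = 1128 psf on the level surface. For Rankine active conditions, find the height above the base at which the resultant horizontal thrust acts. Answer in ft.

10.3 ft

K_a = 0.2379.
Triangular part P₁ = ½K_aγH² = 8324 at H/3 = 8.400 ft; rectangular part P₂ = K_a q H = 6762 at H/2 = 12.60 ft.
ȳ = (P₁·8.400 + P₂·12.60)/(P₁+P₂) = 10.28 ft.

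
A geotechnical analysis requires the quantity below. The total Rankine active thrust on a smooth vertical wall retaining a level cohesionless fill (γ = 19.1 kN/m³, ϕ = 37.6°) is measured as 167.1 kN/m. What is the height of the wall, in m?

8.50 m

K_a = 0.2421. P_a = ½ K_a γ H² ⇒ H = √(2P_a/(K_a γ)).
H = √(2×167.1/(0.2421×19.1)) = 8.501 m.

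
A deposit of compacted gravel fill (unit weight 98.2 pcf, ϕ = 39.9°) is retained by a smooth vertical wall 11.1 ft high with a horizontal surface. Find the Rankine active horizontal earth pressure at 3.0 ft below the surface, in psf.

K_a = (1 − sin φ)/(1 + sin φ) = 0.2184.
σ_h = K_a γ z = 0.2184 × 98.2 × 3.0 = 64.35 psf.

64.4 psf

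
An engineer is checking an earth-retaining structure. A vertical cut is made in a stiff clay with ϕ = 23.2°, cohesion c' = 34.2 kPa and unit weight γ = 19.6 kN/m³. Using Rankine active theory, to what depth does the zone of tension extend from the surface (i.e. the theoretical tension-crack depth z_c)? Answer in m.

5.29 m

K_a = tan²(45° − 23.2°/2) = 0.4348; √K_a = 0.6594.
The active pressure is zero where K_a γ z = 2c√K_a, so z_c = 2c/(γ√K_a) = 2×34.2/(19.6×0.6594) = 5.293 m.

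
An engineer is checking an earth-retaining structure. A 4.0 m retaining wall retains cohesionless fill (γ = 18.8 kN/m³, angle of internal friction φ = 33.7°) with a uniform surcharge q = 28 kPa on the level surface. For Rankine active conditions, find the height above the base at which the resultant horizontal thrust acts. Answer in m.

1.62 m

K_a = 0.2863.
Triangular part P₁ = ½K_aγH² = 43.06 at H/3 = 1.333 m; rectangular part P₂ = K_a q H = 32.07 at H/2 = 2.000 m.
ȳ = (P₁·1.333 + P₂·2.000)/(P₁+P₂) = 1.618 m.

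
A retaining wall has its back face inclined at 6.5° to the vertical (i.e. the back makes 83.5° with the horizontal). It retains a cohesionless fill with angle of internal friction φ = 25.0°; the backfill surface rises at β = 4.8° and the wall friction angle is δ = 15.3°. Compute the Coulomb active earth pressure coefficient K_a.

0.442

K_a = sin²(α+φ) / [sin²α · sin(α−δ) · (1 + √{sin(φ+δ)sin(φ−β) / (sin(α−δ)sin(α+β))})²].
With α = 83.5°, φ = 25.0°, δ = 15.3°, β = 4.8°: K_a = 0.4416.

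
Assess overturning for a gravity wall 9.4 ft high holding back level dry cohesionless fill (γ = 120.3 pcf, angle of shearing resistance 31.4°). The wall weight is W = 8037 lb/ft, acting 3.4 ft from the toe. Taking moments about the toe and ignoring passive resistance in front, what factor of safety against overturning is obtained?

5.21

K_a = tan²(45° − 31.4°/2) = 0.3149.
P_a = ½K_aγH² = 0.5×0.3149×120.3×9.4² = 1674 lb/ft, acting at H/3 = 3.133 ft above the base.
Overturning moment M_o = P_a × H/3 = 1674 × 3.133 = 5244.
Resisting moment M_r = W × 3.4 = 8037 × 3.4 = 27330.
FS_overturning = M_r/M_o = 27330/5244 = 5.211.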